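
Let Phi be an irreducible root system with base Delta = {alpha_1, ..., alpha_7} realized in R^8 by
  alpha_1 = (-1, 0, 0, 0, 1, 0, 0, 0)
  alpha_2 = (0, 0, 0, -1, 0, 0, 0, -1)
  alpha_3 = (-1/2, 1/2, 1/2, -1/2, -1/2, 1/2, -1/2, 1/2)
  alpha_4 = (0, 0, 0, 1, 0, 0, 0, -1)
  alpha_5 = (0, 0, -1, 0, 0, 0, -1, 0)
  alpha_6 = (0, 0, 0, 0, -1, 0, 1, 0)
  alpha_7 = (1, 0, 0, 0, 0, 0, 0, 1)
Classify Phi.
Compute the Cartan integers a_ij = 2(alpha_i, alpha_j)/(alpha_j, alpha_j); the resulting 7x7 Cartan matrix is
[[2, 0, 0, 0, 0, -1, -1], [0, 2, 0, 0, 0, 0, -1], [0, 0, 2, -1, 0, 0, 0], [0, 0, -1, 2, 0, 0, -1], [0, 0, 0, 0, 2, -1, 0], [-1, 0, 0, 0, -1, 2, 0], [-1, -1, 0, -1, 0, 0, 2]].
All simple roots have the same length, so the diagram is simply laced. The associated Dynkin diagram is a chain of 6 nodes with one extra node attached to the third node from one end (E_7), so the type is E_7.

type E_7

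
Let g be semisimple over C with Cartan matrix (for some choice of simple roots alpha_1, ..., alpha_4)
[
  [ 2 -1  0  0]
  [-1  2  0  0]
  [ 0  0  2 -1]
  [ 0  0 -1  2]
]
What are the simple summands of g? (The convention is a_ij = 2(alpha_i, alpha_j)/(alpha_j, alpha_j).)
The diagram associated to this matrix has two connected components: the simple roots {alpha_3, alpha_4} form a chain of 2 nodes with single edges (A_2), and {alpha_1, alpha_2} form a chain of 2 nodes with single edges (A_2). A semisimple Lie algebra decomposes uniquely as the direct sum of simple ideals, one per connected component of its Dynkin diagram, so g ≅ A_2 ⊕ A_2 (dimension 8 + 8 = 16).

A2 ⊕ A2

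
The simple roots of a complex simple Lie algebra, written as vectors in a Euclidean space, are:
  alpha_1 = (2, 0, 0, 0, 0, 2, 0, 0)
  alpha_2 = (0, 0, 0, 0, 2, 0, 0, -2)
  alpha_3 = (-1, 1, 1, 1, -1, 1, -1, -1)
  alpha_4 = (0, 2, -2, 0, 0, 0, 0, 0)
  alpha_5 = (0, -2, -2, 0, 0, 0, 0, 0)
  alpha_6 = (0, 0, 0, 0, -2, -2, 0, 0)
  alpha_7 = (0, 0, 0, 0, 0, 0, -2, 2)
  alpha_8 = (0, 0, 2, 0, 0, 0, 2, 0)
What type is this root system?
Compute the Cartan integers a_ij = 2(alpha_i, alpha_j)/(alpha_j, alpha_j); the resulting 8x8 Cartan matrix is
[[2, 0, 0, 0, 0, -1, 0, 0], [0, 2, 0, 0, 0, -1, -1, 0], [0, 0, 2, 0, -1, 0, 0, 0], [0, 0, 0, 2, 0, 0, 0, -1], [0, 0, -1, 0, 2, 0, 0, -1], [-1, -1, 0, 0, 0, 2, 0, 0], [0, -1, 0, 0, 0, 0, 2, -1], [0, 0, 0, -1, -1, 0, -1, 2]].
All simple roots have the same length, so the diagram is simply laced. The associated Dynkin diagram is a chain of 7 nodes with one extra node attached to the third node from one end (E_8), so the type is E_8.

type E_8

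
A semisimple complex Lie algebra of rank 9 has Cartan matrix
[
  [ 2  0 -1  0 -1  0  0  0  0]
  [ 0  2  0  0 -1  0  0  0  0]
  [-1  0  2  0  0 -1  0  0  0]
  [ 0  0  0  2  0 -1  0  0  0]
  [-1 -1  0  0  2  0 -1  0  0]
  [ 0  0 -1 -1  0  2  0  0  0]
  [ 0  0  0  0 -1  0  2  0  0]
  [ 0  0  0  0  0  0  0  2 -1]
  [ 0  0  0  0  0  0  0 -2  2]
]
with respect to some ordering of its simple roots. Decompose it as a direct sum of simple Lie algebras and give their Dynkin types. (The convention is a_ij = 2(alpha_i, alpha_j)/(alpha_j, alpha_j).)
The diagram associated to this matrix has two connected components: the simple roots {alpha_8, alpha_9} form a chain of 2 nodes with a double edge at one end; the terminal node there is the unique short simple root (B_2), and {alpha_1, alpha_2, alpha_3, alpha_4, alpha_5, alpha_6, alpha_7} form a chain of 5 nodes with a fork of two nodes at one end (D_7). A semisimple Lie algebra decomposes uniquely as the direct sum of simple ideals, one per connected component of its Dynkin diagram, so g ≅ B_2 ⊕ D_7 (dimension 10 + 91 = 101).

B2 + D7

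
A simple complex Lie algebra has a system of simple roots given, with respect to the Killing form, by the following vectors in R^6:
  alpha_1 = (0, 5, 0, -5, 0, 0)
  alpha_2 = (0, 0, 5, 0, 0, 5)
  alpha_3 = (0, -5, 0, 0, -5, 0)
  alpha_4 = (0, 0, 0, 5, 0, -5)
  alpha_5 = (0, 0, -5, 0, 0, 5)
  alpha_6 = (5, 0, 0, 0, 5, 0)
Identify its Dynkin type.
D_6

Compute the Cartan integers a_ij = 2(alpha_i, alpha_j)/(alpha_j, alpha_j); the resulting 6x6 Cartan matrix is
[[2, 0, -1, -1, 0, 0], [0, 2, 0, -1, 0, 0], [-1, 0, 2, 0, 0, -1], [-1, -1, 0, 2, -1, 0], [0, 0, 0, -1, 2, 0], [0, 0, -1, 0, 0, 2]].
All simple roots have the same length, so the diagram is simply laced. The associated Dynkin diagram is a chain of 4 nodes with a fork of two nodes at one end (D_6), so the type is D_6 (the algebra so(12)).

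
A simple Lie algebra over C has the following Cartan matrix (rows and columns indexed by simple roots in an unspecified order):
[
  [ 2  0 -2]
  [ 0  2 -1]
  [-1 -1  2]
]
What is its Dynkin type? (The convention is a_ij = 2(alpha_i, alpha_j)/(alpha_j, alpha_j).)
The matrix has rank 3 with 2's on the diagonal. Reading the off-diagonal entries as Dynkin edges (a single edge where a_ij = a_ji = -1; a double or triple edge where a_ij * a_ji = 2 or 3), the diagram is a chain of 3 nodes with a double edge at one end; the terminal node there is the unique long simple root (C_3). One simple-root ordering that puts it in standard form is (alpha_2, alpha_3, alpha_1). So the algebra is type C_3, i.e. sp(6).

type C_3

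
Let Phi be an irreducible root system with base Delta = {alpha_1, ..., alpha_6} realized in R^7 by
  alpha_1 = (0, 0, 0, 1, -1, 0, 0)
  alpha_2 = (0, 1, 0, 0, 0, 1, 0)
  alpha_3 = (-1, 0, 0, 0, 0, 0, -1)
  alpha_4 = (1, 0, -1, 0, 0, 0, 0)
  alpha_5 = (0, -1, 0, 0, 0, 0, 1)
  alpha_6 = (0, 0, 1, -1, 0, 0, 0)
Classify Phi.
A_6 (sl(7))

Compute the Cartan integers a_ij = 2(alpha_i, alpha_j)/(alpha_j, alpha_j); the resulting 6x6 Cartan matrix is
[[2, 0, 0, 0, 0, -1], [0, 2, 0, 0, -1, 0], [0, 0, 2, -1, -1, 0], [0, 0, -1, 2, 0, -1], [0, -1, -1, 0, 2, 0], [-1, 0, 0, -1, 0, 2]].
All simple roots have the same length, so the diagram is simply laced. The associated Dynkin diagram is a chain of 6 nodes with single edges (A_6), so the type is A_6 (the algebra sl(7)).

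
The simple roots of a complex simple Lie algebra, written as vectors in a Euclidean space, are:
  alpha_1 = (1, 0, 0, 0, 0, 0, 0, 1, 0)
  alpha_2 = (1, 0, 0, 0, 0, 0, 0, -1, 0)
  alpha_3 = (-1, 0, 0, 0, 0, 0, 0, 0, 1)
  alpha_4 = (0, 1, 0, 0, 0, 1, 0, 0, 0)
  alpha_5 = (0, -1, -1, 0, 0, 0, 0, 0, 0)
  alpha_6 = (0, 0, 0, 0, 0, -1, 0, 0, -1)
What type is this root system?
Compute the Cartan integers a_ij = 2(alpha_i, alpha_j)/(alpha_j, alpha_j); the resulting 6x6 Cartan matrix is
[[2, 0, -1, 0, 0, 0], [0, 2, -1, 0, 0, 0], [-1, -1, 2, 0, 0, -1], [0, 0, 0, 2, -1, -1], [0, 0, 0, -1, 2, 0], [0, 0, -1, -1, 0, 2]].
All simple roots have the same length, so the diagram is simply laced. The associated Dynkin diagram is a chain of 4 nodes with a fork of two nodes at one end (D_6), so the type is D_6 (the algebra so(12)).

D_6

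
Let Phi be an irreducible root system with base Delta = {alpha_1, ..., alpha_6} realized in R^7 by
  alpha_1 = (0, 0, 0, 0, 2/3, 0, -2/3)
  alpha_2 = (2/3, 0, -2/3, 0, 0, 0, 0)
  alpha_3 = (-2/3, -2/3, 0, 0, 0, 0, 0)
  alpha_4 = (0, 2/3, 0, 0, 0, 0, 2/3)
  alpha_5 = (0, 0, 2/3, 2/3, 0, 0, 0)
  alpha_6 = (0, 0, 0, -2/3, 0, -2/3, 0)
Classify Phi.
type A_6

Compute the Cartan integers a_ij = 2(alpha_i, alpha_j)/(alpha_j, alpha_j); the resulting 6x6 Cartan matrix is
[[2, 0, 0, -1, 0, 0], [0, 2, -1, 0, -1, 0], [0, -1, 2, -1, 0, 0], [-1, 0, -1, 2, 0, 0], [0, -1, 0, 0, 2, -1], [0, 0, 0, 0, -1, 2]].
All simple roots have the same length, so the diagram is simply laced. The associated Dynkin diagram is a chain of 6 nodes with single edges (A_6), so the type is A_6 (the algebra sl(7)).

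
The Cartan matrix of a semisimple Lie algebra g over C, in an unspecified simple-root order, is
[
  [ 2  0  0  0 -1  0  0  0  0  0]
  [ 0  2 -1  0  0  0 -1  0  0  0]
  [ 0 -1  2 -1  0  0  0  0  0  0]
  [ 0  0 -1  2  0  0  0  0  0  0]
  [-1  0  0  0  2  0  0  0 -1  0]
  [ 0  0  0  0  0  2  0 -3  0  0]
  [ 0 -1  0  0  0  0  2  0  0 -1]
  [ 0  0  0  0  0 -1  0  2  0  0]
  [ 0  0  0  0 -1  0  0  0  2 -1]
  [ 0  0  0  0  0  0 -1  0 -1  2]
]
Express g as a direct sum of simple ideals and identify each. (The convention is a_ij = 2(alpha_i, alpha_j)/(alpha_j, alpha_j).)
A_8 ⊕ G_2

The diagram associated to this matrix has two connected components: the simple roots {alpha_1, alpha_2, alpha_3, alpha_4, alpha_5, alpha_7, alpha_9, alpha_10} form a chain of 8 nodes with single edges (A_8), and {alpha_6, alpha_8} form two nodes joined by a triple edge (G_2). A semisimple Lie algebra decomposes uniquely as the direct sum of simple ideals, one per connected component of its Dynkin diagram, so g ≅ A_8 ⊕ G_2 (dimension 80 + 14 = 94).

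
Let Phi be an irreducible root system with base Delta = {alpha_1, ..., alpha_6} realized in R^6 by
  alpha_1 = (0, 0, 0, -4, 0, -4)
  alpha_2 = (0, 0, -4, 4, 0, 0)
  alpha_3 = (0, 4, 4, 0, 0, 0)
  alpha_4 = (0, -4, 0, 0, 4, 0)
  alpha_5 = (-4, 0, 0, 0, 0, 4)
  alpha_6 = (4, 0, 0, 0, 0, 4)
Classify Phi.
Compute the Cartan integers a_ij = 2(alpha_i, alpha_j)/(alpha_j, alpha_j); the resulting 6x6 Cartan matrix is
[[2, -1, 0, 0, -1, -1], [-1, 2, -1, 0, 0, 0], [0, -1, 2, -1, 0, 0], [0, 0, -1, 2, 0, 0], [-1, 0, 0, 0, 2, 0], [-1, 0, 0, 0, 0, 2]].
All simple roots have the same length, so the diagram is simply laced. The associated Dynkin diagram is a chain of 4 nodes with a fork of two nodes at one end (D_6), so the type is D_6 (the algebra so(12)).

type D_6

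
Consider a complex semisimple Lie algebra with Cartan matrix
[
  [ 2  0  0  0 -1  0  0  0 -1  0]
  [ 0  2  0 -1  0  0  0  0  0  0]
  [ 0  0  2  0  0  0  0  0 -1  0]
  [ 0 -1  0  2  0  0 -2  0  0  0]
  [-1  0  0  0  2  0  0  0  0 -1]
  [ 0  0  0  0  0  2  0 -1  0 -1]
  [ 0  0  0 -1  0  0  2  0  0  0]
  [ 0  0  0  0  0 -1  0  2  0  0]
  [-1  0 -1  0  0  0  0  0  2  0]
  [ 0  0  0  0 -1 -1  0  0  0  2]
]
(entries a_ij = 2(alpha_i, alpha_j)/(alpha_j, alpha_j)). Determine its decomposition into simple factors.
The diagram associated to this matrix has two connected components: the simple roots {alpha_1, alpha_3, alpha_5, alpha_6, alpha_8, alpha_9, alpha_10} form a chain of 7 nodes with single edges (A_7), and {alpha_2, alpha_4, alpha_7} form a chain of 3 nodes with a double edge at one end; the terminal node there is the unique short simple root (B_3). A semisimple Lie algebra decomposes uniquely as the direct sum of simple ideals, one per connected component of its Dynkin diagram, so g ≅ A_7 ⊕ B_3 (dimension 63 + 21 = 84).

A7 + B3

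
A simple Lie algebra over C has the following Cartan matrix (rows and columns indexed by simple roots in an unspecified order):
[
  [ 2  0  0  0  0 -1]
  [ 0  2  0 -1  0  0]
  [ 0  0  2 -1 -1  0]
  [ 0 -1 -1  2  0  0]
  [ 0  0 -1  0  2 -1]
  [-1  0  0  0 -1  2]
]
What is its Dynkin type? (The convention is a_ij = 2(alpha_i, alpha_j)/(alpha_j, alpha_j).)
type A_6

The matrix has rank 6 with 2's on the diagonal. Reading the off-diagonal entries as Dynkin edges (a single edge where a_ij = a_ji = -1; a double or triple edge where a_ij * a_ji = 2 or 3), the diagram is a chain of 6 nodes with single edges (A_6). One simple-root ordering that puts it in standard form is (alpha_2, alpha_4, alpha_3, alpha_5, alpha_6, alpha_1). So the algebra is type A_6, i.e. sl(7).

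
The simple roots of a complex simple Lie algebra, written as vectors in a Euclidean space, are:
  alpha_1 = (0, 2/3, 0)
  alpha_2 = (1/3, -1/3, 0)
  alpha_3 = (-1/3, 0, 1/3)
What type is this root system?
Compute the Cartan integers a_ij = 2(alpha_i, alpha_j)/(alpha_j, alpha_j); the resulting 3x3 Cartan matrix is
[[2, -2, 0], [-1, 2, -1], [0, -1, 2]].
The roots have two lengths (squared-length ratio 2:1); the short ones are alpha_{2,3}. The associated Dynkin diagram is a chain of 3 nodes with a double edge at one end; the terminal node there is the unique long simple root (C_3), so the type is C_3 (the algebra sp(6)).

C3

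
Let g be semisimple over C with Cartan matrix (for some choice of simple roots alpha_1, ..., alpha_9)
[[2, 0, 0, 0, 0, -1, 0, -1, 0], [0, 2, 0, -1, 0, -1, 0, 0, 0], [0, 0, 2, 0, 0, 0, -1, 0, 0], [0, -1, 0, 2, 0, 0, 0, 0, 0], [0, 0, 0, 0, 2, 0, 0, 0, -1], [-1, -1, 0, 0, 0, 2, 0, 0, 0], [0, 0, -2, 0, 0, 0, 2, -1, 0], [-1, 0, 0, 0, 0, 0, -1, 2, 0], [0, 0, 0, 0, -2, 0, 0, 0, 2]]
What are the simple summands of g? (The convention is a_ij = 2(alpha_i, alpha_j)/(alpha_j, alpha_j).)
type B_2 ⊕ type B_7

The diagram associated to this matrix has two connected components: the simple roots {alpha_5, alpha_9} form a chain of 2 nodes with a double edge at one end; the terminal node there is the unique short simple root (B_2), and {alpha_1, alpha_2, alpha_3, alpha_4, alpha_6, alpha_7, alpha_8} form a chain of 7 nodes with a double edge at one end; the terminal node there is the unique short simple root (B_7). A semisimple Lie algebra decomposes uniquely as the direct sum of simple ideals, one per connected component of its Dynkin diagram, so g ≅ B_2 ⊕ B_7 (dimension 10 + 105 = 115).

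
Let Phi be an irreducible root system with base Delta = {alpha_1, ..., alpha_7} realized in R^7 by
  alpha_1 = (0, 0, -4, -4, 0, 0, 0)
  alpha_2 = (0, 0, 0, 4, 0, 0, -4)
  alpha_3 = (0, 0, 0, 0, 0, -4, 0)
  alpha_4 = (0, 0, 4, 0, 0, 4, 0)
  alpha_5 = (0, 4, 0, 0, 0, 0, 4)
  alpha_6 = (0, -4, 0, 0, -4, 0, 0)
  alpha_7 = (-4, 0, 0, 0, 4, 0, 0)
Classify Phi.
type B_7

Compute the Cartan integers a_ij = 2(alpha_i, alpha_j)/(alpha_j, alpha_j); the resulting 7x7 Cartan matrix is
[[2, -1, 0, -1, 0, 0, 0], [-1, 2, 0, 0, -1, 0, 0], [0, 0, 2, -1, 0, 0, 0], [-1, 0, -2, 2, 0, 0, 0], [0, -1, 0, 0, 2, -1, 0], [0, 0, 0, 0, -1, 2, -1], [0, 0, 0, 0, 0, -1, 2]].
The roots have two lengths (squared-length ratio 2:1); the short ones are alpha_{3}. The associated Dynkin diagram is a chain of 7 nodes with a double edge at one end; the terminal node there is the unique short simple root (B_7), so the type is B_7 (the algebra so(15)).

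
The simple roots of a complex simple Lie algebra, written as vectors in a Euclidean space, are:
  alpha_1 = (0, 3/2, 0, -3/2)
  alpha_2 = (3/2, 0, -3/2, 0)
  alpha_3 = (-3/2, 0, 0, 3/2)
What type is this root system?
type A_3

Compute the Cartan integers a_ij = 2(alpha_i, alpha_j)/(alpha_j, alpha_j); the resulting 3x3 Cartan matrix is
[[2, 0, -1], [0, 2, -1], [-1, -1, 2]].
All simple roots have the same length, so the diagram is simply laced. The associated Dynkin diagram is a chain of 3 nodes with single edges (A_3), so the type is A_3 (the algebra sl(4)).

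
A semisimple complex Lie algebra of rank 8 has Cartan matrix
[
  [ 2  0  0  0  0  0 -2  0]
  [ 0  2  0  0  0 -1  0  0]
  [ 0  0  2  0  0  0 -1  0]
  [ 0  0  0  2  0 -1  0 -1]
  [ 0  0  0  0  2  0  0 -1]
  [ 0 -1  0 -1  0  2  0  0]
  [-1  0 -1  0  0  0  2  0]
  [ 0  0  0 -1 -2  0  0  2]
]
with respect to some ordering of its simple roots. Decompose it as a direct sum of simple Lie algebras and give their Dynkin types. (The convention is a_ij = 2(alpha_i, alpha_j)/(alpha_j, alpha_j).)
The diagram associated to this matrix has two connected components: the simple roots {alpha_2, alpha_4, alpha_5, alpha_6, alpha_8} form a chain of 5 nodes with a double edge at one end; the terminal node there is the unique short simple root (B_5), and {alpha_1, alpha_3, alpha_7} form a chain of 3 nodes with a double edge at one end; the terminal node there is the unique long simple root (C_3). A semisimple Lie algebra decomposes uniquely as the direct sum of simple ideals, one per connected component of its Dynkin diagram, so g ≅ B_5 ⊕ C_3 (dimension 55 + 21 = 76).

B5 + C3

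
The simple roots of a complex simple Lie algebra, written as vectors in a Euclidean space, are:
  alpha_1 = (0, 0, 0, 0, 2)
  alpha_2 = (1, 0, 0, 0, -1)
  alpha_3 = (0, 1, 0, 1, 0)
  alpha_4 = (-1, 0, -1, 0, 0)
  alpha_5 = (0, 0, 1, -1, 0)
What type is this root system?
Compute the Cartan integers a_ij = 2(alpha_i, alpha_j)/(alpha_j, alpha_j); the resulting 5x5 Cartan matrix is
[[2, -2, 0, 0, 0], [-1, 2, 0, -1, 0], [0, 0, 2, 0, -1], [0, -1, 0, 2, -1], [0, 0, -1, -1, 2]].
The roots have two lengths (squared-length ratio 2:1); the short ones are alpha_{2,3,4,5}. The associated Dynkin diagram is a chain of 5 nodes with a double edge at one end; the terminal node there is the unique long simple root (C_5), so the type is C_5 (the algebra sp(10)).

C5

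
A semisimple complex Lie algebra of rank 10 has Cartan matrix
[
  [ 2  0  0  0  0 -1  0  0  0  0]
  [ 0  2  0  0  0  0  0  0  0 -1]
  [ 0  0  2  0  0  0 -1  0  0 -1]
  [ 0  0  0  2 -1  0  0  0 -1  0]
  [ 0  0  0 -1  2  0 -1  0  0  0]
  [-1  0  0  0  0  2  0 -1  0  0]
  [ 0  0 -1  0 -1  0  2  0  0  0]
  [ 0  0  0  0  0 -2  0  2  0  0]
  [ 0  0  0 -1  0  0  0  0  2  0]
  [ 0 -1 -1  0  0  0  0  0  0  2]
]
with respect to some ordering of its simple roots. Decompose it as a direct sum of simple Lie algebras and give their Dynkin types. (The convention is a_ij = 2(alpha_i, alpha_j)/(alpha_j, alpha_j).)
type A_7 + type C_3

The diagram associated to this matrix has two connected components: the simple roots {alpha_2, alpha_3, alpha_4, alpha_5, alpha_7, alpha_9, alpha_10} form a chain of 7 nodes with single edges (A_7), and {alpha_1, alpha_6, alpha_8} form a chain of 3 nodes with a double edge at one end; the terminal node there is the unique long simple root (C_3). A semisimple Lie algebra decomposes uniquely as the direct sum of simple ideals, one per connected component of its Dynkin diagram, so g ≅ A_7 ⊕ C_3 (dimension 63 + 21 = 84).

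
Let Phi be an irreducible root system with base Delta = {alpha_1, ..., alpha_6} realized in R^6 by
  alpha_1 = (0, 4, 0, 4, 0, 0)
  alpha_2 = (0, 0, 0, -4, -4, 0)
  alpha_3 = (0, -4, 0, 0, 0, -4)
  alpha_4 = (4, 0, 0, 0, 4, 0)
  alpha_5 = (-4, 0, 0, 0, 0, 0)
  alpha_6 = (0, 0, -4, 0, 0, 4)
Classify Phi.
B_6 (so(13))

Compute the Cartan integers a_ij = 2(alpha_i, alpha_j)/(alpha_j, alpha_j); the resulting 6x6 Cartan matrix is
[[2, -1, -1, 0, 0, 0], [-1, 2, 0, -1, 0, 0], [-1, 0, 2, 0, 0, -1], [0, -1, 0, 2, -2, 0], [0, 0, 0, -1, 2, 0], [0, 0, -1, 0, 0, 2]].
The roots have two lengths (squared-length ratio 2:1); the short ones are alpha_{5}. The associated Dynkin diagram is a chain of 6 nodes with a double edge at one end; the terminal node there is the unique short simple root (B_6), so the type is B_6 (the algebra so(13)).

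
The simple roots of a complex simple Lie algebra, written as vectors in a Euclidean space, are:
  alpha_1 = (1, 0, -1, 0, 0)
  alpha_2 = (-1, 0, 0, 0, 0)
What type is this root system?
B_2 (so(5))

Compute the Cartan integers a_ij = 2(alpha_i, alpha_j)/(alpha_j, alpha_j); the resulting 2x2 Cartan matrix is
[[2, -2], [-1, 2]].
The roots have two lengths (squared-length ratio 2:1); the short ones are alpha_{2}. The associated Dynkin diagram is a chain of 2 nodes with a double edge at one end; the terminal node there is the unique short simple root (B_2), so the type is B_2 (the algebra so(5)).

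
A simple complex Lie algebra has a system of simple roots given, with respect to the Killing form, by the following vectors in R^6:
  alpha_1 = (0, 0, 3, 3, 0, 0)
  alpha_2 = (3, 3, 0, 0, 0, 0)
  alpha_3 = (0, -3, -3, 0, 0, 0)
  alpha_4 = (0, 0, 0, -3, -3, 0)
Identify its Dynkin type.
A_4

Compute the Cartan integers a_ij = 2(alpha_i, alpha_j)/(alpha_j, alpha_j); the resulting 4x4 Cartan matrix is
[[2, 0, -1, -1], [0, 2, -1, 0], [-1, -1, 2, 0], [-1, 0, 0, 2]].
All simple roots have the same length, so the diagram is simply laced. The associated Dynkin diagram is a chain of 4 nodes with single edges (A_4), so the type is A_4 (the algebra sl(5)).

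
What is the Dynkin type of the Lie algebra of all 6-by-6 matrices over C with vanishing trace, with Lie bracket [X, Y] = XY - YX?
A_5 (sl(6))

This is sl(6), which has dimension 6^2 - 1 = 35 and rank 6 - 1 = 5 (a Cartan subalgebra is the diagonal traceless matrices). In the classification of classical Lie algebras, the special linear algebra sl(n+1) has type A_n; here n = 5, so the Dynkin diagram is a chain of 5 nodes with single edges (A_5). Hence the type is A_5.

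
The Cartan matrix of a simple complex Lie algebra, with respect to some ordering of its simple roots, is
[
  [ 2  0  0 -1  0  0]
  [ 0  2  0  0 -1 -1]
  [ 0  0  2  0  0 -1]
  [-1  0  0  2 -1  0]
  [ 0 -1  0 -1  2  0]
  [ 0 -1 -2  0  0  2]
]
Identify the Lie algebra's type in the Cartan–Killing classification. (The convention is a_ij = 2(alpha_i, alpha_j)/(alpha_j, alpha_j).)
type B_6

The matrix has rank 6 with 2's on the diagonal. Reading the off-diagonal entries as Dynkin edges (a single edge where a_ij = a_ji = -1; a double or triple edge where a_ij * a_ji = 2 or 3), the diagram is a chain of 6 nodes with a double edge at one end; the terminal node there is the unique short simple root (B_6). One simple-root ordering that puts it in standard form is (alpha_1, alpha_4, alpha_5, alpha_2, alpha_6, alpha_3). So the algebra is type B_6, i.e. so(13).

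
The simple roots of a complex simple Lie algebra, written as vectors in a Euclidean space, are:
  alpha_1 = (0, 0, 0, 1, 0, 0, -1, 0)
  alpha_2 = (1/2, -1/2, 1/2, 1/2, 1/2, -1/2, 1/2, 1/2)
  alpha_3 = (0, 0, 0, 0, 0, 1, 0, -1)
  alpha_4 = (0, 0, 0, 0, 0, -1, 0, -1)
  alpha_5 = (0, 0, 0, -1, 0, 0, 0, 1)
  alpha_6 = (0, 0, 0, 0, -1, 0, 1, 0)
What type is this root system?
Compute the Cartan integers a_ij = 2(alpha_i, alpha_j)/(alpha_j, alpha_j); the resulting 6x6 Cartan matrix is
[[2, 0, 0, 0, -1, -1], [0, 2, -1, 0, 0, 0], [0, -1, 2, 0, -1, 0], [0, 0, 0, 2, -1, 0], [-1, 0, -1, -1, 2, 0], [-1, 0, 0, 0, 0, 2]].
All simple roots have the same length, so the diagram is simply laced. The associated Dynkin diagram is a chain of 5 nodes with one extra node attached to the third node from one end (E_6), so the type is E_6.

E_6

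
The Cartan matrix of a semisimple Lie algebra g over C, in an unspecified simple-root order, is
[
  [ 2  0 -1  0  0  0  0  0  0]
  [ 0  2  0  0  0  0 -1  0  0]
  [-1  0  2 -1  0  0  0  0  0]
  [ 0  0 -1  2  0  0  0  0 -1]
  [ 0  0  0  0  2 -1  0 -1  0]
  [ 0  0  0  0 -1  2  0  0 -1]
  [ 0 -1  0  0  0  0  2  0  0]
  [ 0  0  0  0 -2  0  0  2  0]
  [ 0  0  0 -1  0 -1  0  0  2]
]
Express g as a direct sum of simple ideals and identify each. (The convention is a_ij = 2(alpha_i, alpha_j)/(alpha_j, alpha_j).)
A2 ⊕ C7

The diagram associated to this matrix has two connected components: the simple roots {alpha_2, alpha_7} form a chain of 2 nodes with single edges (A_2), and {alpha_1, alpha_3, alpha_4, alpha_5, alpha_6, alpha_8, alpha_9} form a chain of 7 nodes with a double edge at one end; the terminal node there is the unique long simple root (C_7). A semisimple Lie algebra decomposes uniquely as the direct sum of simple ideals, one per connected component of its Dynkin diagram, so g ≅ A_2 ⊕ C_7 (dimension 8 + 105 = 113).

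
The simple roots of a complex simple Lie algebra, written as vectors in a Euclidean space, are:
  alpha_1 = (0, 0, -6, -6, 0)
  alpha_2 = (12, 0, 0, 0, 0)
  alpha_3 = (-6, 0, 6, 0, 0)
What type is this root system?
type C_3

Compute the Cartan integers a_ij = 2(alpha_i, alpha_j)/(alpha_j, alpha_j); the resulting 3x3 Cartan matrix is
[[2, 0, -1], [0, 2, -2], [-1, -1, 2]].
The roots have two lengths (squared-length ratio 2:1); the short ones are alpha_{1,3}. The associated Dynkin diagram is a chain of 3 nodes with a double edge at one end; the terminal node there is the unique long simple root (C_3), so the type is C_3 (the algebra sp(6)).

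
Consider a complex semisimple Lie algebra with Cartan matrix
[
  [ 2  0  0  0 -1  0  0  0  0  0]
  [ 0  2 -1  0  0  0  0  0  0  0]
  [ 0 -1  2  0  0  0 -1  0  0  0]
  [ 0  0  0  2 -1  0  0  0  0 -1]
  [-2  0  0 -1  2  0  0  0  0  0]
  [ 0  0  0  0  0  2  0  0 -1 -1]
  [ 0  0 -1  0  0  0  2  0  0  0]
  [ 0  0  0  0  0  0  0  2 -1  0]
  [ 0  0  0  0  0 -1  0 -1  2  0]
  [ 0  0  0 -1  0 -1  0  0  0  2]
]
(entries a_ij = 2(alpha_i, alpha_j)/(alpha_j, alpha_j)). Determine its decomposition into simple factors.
A3 + B7

The diagram associated to this matrix has two connected components: the simple roots {alpha_2, alpha_3, alpha_7} form a chain of 3 nodes with single edges (A_3), and {alpha_1, alpha_4, alpha_5, alpha_6, alpha_8, alpha_9, alpha_10} form a chain of 7 nodes with a double edge at one end; the terminal node there is the unique short simple root (B_7). A semisimple Lie algebra decomposes uniquely as the direct sum of simple ideals, one per connected component of its Dynkin diagram, so g ≅ A_3 ⊕ B_7 (dimension 15 + 105 = 120).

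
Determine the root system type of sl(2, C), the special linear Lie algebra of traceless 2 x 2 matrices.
This is sl(2), which has dimension 2^2 - 1 = 3 and rank 2 - 1 = 1 (a Cartan subalgebra is the diagonal traceless matrices). In the classification of classical Lie algebras, the special linear algebra sl(n+1) has type A_n; here n = 1, so the Dynkin diagram is a chain of 1 nodes with single edges (A_1). Hence the type is A_1.

A_1 (sl(2))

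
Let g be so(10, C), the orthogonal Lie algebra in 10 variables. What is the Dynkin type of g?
This is so(10) with 10 even, which has dimension 10(10-1)/2 = 45 and rank 10/2 = 5. In the classification of classical Lie algebras, the orthogonal algebra so(2n) in an even number of variables has type D_n; here n = 5, so the Dynkin diagram is a chain of 3 nodes with a fork of two nodes at one end (D_5). Hence the type is D_5.

type D_5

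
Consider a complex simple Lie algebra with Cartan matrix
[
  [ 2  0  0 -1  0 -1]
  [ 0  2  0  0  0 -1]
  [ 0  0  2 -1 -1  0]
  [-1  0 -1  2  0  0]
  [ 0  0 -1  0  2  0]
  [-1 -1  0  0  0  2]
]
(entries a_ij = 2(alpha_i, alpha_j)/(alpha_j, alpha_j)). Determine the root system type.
A6

The matrix has rank 6 with 2's on the diagonal. Reading the off-diagonal entries as Dynkin edges (a single edge where a_ij = a_ji = -1; a double or triple edge where a_ij * a_ji = 2 or 3), the diagram is a chain of 6 nodes with single edges (A_6). One simple-root ordering that puts it in standard form is (alpha_5, alpha_3, alpha_4, alpha_1, alpha_6, alpha_2). So the algebra is type A_6, i.e. sl(7).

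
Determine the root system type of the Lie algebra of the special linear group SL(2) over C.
This is sl(2), which has dimension 2^2 - 1 = 3 and rank 2 - 1 = 1 (a Cartan subalgebra is the diagonal traceless matrices). In the classification of classical Lie algebras, the special linear algebra sl(n+1) has type A_n; here n = 1, so the Dynkin diagram is a chain of 1 nodes with single edges (A_1). Hence the type is A_1.

type A_1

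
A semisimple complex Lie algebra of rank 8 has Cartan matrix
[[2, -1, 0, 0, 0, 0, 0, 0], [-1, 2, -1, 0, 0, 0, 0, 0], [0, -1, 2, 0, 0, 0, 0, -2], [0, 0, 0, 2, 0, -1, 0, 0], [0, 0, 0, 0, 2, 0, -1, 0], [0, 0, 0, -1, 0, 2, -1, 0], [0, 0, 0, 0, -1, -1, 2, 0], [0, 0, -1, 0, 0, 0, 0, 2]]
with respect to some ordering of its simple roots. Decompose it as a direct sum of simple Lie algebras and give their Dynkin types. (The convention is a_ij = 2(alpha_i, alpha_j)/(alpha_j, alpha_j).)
A_4 (sl(5)) ⊕ B_4 (so(9))

The diagram associated to this matrix has two connected components: the simple roots {alpha_4, alpha_5, alpha_6, alpha_7} form a chain of 4 nodes with single edges (A_4), and {alpha_1, alpha_2, alpha_3, alpha_8} form a chain of 4 nodes with a double edge at one end; the terminal node there is the unique short simple root (B_4). A semisimple Lie algebra decomposes uniquely as the direct sum of simple ideals, one per connected component of its Dynkin diagram, so g ≅ A_4 ⊕ B_4 (dimension 24 + 36 = 60).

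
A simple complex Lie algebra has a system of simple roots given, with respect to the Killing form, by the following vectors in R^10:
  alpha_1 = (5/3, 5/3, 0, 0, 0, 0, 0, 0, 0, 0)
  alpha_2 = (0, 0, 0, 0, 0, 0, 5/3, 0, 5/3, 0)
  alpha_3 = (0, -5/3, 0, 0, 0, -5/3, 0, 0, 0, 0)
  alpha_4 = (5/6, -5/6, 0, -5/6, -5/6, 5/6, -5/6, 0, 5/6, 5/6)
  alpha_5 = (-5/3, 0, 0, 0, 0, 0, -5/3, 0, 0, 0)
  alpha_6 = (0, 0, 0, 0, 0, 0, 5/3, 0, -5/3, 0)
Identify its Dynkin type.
Compute the Cartan integers a_ij = 2(alpha_i, alpha_j)/(alpha_j, alpha_j); the resulting 6x6 Cartan matrix is
[[2, 0, -1, 0, -1, 0], [0, 2, 0, 0, -1, 0], [-1, 0, 2, 0, 0, 0], [0, 0, 0, 2, 0, -1], [-1, -1, 0, 0, 2, -1], [0, 0, 0, -1, -1, 2]].
All simple roots have the same length, so the diagram is simply laced. The associated Dynkin diagram is a chain of 5 nodes with one extra node attached to the third node from one end (E_6), so the type is E_6.

E6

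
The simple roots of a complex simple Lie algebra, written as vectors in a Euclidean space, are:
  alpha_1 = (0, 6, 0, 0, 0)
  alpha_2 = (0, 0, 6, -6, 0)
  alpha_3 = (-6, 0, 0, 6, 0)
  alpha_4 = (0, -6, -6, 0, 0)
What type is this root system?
Compute the Cartan integers a_ij = 2(alpha_i, alpha_j)/(alpha_j, alpha_j); the resulting 4x4 Cartan matrix is
[[2, 0, 0, -1], [0, 2, -1, -1], [0, -1, 2, 0], [-2, -1, 0, 2]].
The roots have two lengths (squared-length ratio 2:1); the short ones are alpha_{1}. The associated Dynkin diagram is a chain of 4 nodes with a double edge at one end; the terminal node there is the unique short simple root (B_4), so the type is B_4 (the algebra so(9)).

B4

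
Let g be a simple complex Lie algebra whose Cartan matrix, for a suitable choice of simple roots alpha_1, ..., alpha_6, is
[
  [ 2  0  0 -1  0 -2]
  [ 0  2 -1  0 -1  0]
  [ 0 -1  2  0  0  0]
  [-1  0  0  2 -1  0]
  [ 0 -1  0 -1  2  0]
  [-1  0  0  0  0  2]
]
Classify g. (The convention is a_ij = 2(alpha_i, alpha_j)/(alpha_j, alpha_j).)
The matrix has rank 6 with 2's on the diagonal. Reading the off-diagonal entries as Dynkin edges (a single edge where a_ij = a_ji = -1; a double or triple edge where a_ij * a_ji = 2 or 3), the diagram is a chain of 6 nodes with a double edge at one end; the terminal node there is the unique short simple root (B_6). One simple-root ordering that puts it in standard form is (alpha_3, alpha_2, alpha_5, alpha_4, alpha_1, alpha_6). So the algebra is type B_6, i.e. so(13).

B_6 (so(13))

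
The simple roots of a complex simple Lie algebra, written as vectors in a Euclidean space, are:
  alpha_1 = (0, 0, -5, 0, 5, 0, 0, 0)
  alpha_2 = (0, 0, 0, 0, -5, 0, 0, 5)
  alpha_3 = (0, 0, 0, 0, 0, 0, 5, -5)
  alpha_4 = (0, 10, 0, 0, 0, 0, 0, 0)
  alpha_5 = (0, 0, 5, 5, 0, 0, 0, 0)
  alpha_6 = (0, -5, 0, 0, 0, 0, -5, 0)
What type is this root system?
Compute the Cartan integers a_ij = 2(alpha_i, alpha_j)/(alpha_j, alpha_j); the resulting 6x6 Cartan matrix is
[[2, -1, 0, 0, -1, 0], [-1, 2, -1, 0, 0, 0], [0, -1, 2, 0, 0, -1], [0, 0, 0, 2, 0, -2], [-1, 0, 0, 0, 2, 0], [0, 0, -1, -1, 0, 2]].
The roots have two lengths (squared-length ratio 2:1); the short ones are alpha_{1,2,3,5,6}. The associated Dynkin diagram is a chain of 6 nodes with a double edge at one end; the terminal node there is the unique long simple root (C_6), so the type is C_6 (the algebra sp(12)).

C_6 (sp(12))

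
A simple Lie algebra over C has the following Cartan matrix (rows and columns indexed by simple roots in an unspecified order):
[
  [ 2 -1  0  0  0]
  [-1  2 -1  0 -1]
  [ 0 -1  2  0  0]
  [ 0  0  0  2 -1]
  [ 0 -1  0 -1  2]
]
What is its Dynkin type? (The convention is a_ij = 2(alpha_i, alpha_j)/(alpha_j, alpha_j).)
The matrix has rank 5 with 2's on the diagonal. Reading the off-diagonal entries as Dynkin edges (a single edge where a_ij = a_ji = -1; a double or triple edge where a_ij * a_ji = 2 or 3), the diagram is a chain of 3 nodes with a fork of two nodes at one end (D_5). One simple-root ordering that puts it in standard form is (alpha_4, alpha_5, alpha_2, alpha_1, alpha_3). So the algebra is type D_5, i.e. so(10).

D_5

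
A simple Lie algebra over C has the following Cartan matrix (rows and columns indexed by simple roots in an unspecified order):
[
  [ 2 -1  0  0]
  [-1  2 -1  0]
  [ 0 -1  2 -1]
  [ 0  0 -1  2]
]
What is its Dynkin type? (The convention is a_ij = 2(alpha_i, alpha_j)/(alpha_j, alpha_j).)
A_4 (sl(5))

The matrix has rank 4 with 2's on the diagonal. Reading the off-diagonal entries as Dynkin edges (a single edge where a_ij = a_ji = -1; a double or triple edge where a_ij * a_ji = 2 or 3), the diagram is a chain of 4 nodes with single edges (A_4). One simple-root ordering that puts it in standard form is (alpha_4, alpha_3, alpha_2, alpha_1). So the algebra is type A_4, i.e. sl(5).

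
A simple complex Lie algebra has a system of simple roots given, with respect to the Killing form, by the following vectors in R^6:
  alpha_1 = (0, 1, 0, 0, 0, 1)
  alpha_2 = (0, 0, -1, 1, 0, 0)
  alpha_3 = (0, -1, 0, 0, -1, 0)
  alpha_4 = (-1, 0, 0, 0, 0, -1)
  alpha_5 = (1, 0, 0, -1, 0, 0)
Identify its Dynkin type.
A_5

Compute the Cartan integers a_ij = 2(alpha_i, alpha_j)/(alpha_j, alpha_j); the resulting 5x5 Cartan matrix is
[[2, 0, -1, -1, 0], [0, 2, 0, 0, -1], [-1, 0, 2, 0, 0], [-1, 0, 0, 2, -1], [0, -1, 0, -1, 2]].
All simple roots have the same length, so the diagram is simply laced. The associated Dynkin diagram is a chain of 5 nodes with single edges (A_5), so the type is A_5 (the algebra sl(6)).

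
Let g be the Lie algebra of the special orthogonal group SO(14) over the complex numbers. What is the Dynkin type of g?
D_7 (so(14))

This is so(14) with 14 even, which has dimension 14(14-1)/2 = 91 and rank 14/2 = 7. In the classification of classical Lie algebras, the orthogonal algebra so(2n) in an even number of variables has type D_n; here n = 7, so the Dynkin diagram is a chain of 5 nodes with a fork of two nodes at one end (D_7). Hence the type is D_7.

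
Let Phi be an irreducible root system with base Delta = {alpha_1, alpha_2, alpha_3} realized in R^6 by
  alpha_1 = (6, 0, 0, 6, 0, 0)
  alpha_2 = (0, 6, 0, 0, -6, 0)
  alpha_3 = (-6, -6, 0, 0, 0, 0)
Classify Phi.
A_3 (sl(4))

Compute the Cartan integers a_ij = 2(alpha_i, alpha_j)/(alpha_j, alpha_j); the resulting 3x3 Cartan matrix is
[[2, 0, -1], [0, 2, -1], [-1, -1, 2]].
All simple roots have the same length, so the diagram is simply laced. The associated Dynkin diagram is a chain of 3 nodes with single edges (A_3), so the type is A_3 (the algebra sl(4)).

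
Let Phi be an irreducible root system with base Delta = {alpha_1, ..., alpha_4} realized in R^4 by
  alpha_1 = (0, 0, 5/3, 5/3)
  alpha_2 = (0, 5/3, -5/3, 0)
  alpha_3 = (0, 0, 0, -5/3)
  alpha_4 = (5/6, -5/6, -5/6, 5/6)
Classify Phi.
Compute the Cartan integers a_ij = 2(alpha_i, alpha_j)/(alpha_j, alpha_j); the resulting 4x4 Cartan matrix is
[[2, -1, -2, 0], [-1, 2, 0, 0], [-1, 0, 2, -1], [0, 0, -1, 2]].
The roots have two lengths (squared-length ratio 2:1); the short ones are alpha_{3,4}. The associated Dynkin diagram is a chain of 4 nodes with a double edge between the middle two (F_4), so the type is F_4.

F_4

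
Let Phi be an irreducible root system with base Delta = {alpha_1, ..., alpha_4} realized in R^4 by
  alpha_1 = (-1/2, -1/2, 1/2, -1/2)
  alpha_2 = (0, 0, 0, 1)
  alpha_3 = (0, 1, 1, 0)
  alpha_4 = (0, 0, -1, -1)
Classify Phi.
Compute the Cartan integers a_ij = 2(alpha_i, alpha_j)/(alpha_j, alpha_j); the resulting 4x4 Cartan matrix is
[[2, -1, 0, 0], [-1, 2, 0, -1], [0, 0, 2, -1], [0, -2, -1, 2]].
The roots have two lengths (squared-length ratio 2:1); the short ones are alpha_{1,2}. The associated Dynkin diagram is a chain of 4 nodes with a double edge between the middle two (F_4), so the type is F_4.

F_4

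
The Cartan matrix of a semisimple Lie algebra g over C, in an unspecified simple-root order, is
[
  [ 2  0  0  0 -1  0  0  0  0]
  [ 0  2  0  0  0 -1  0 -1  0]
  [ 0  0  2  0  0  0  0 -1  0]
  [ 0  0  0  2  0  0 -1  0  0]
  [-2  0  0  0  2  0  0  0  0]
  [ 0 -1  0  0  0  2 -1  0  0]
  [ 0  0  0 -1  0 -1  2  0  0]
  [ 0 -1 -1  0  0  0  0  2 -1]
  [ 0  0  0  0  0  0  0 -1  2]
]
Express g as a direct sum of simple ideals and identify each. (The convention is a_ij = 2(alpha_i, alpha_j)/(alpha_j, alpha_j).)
B2 ⊕ D7

The diagram associated to this matrix has two connected components: the simple roots {alpha_1, alpha_5} form a chain of 2 nodes with a double edge at one end; the terminal node there is the unique short simple root (B_2), and {alpha_2, alpha_3, alpha_4, alpha_6, alpha_7, alpha_8, alpha_9} form a chain of 5 nodes with a fork of two nodes at one end (D_7). A semisimple Lie algebra decomposes uniquely as the direct sum of simple ideals, one per connected component of its Dynkin diagram, so g ≅ B_2 ⊕ D_7 (dimension 10 + 91 = 101).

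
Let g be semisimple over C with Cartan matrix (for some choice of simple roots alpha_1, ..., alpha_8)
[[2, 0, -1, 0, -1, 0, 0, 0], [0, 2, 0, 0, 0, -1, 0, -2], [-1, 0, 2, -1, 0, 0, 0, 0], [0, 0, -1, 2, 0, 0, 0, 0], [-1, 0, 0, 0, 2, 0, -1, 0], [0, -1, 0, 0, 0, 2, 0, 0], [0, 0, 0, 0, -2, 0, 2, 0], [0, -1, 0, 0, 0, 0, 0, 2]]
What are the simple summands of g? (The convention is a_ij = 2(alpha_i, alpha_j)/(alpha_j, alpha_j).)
The diagram associated to this matrix has two connected components: the simple roots {alpha_2, alpha_6, alpha_8} form a chain of 3 nodes with a double edge at one end; the terminal node there is the unique short simple root (B_3), and {alpha_1, alpha_3, alpha_4, alpha_5, alpha_7} form a chain of 5 nodes with a double edge at one end; the terminal node there is the unique long simple root (C_5). A semisimple Lie algebra decomposes uniquely as the direct sum of simple ideals, one per connected component of its Dynkin diagram, so g ≅ B_3 ⊕ C_5 (dimension 21 + 55 = 76).

B3 + C5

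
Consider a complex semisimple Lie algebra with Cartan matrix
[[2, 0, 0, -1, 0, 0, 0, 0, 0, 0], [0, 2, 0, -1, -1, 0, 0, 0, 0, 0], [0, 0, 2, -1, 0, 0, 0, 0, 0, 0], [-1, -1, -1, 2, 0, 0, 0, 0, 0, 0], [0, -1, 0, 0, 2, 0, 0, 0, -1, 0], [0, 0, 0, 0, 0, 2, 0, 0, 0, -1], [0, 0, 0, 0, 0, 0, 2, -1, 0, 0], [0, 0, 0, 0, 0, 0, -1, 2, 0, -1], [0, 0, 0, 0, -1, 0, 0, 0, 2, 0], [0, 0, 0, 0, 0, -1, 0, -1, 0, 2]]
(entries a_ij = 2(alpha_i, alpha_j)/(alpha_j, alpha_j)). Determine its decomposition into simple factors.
type A_4 ⊕ type D_6

The diagram associated to this matrix has two connected components: the simple roots {alpha_6, alpha_7, alpha_8, alpha_10} form a chain of 4 nodes with single edges (A_4), and {alpha_1, alpha_2, alpha_3, alpha_4, alpha_5, alpha_9} form a chain of 4 nodes with a fork of two nodes at one end (D_6). A semisimple Lie algebra decomposes uniquely as the direct sum of simple ideals, one per connected component of its Dynkin diagram, so g ≅ A_4 ⊕ D_6 (dimension 24 + 66 = 90).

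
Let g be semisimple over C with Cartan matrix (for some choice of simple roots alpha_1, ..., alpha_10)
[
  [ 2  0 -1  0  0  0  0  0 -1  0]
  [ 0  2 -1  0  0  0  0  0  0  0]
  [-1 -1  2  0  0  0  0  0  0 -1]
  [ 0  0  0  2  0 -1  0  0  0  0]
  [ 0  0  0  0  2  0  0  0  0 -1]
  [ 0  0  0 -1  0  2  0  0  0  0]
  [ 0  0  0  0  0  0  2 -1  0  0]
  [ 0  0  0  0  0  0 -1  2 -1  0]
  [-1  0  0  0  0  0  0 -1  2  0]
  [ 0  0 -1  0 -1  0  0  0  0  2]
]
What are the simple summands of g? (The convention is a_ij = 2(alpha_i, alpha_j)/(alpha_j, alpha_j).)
type A_2 + type E_8

The diagram associated to this matrix has two connected components: the simple roots {alpha_4, alpha_6} form a chain of 2 nodes with single edges (A_2), and {alpha_1, alpha_2, alpha_3, alpha_5, alpha_7, alpha_8, alpha_9, alpha_10} form a chain of 7 nodes with one extra node attached to the third node from one end (E_8). A semisimple Lie algebra decomposes uniquely as the direct sum of simple ideals, one per connected component of its Dynkin diagram, so g ≅ A_2 ⊕ E_8 (dimension 8 + 248 = 256).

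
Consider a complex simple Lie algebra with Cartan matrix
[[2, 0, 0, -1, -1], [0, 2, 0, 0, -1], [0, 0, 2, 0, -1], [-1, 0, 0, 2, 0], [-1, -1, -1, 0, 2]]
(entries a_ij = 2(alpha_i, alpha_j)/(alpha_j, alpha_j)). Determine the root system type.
The matrix has rank 5 with 2's on the diagonal. Reading the off-diagonal entries as Dynkin edges (a single edge where a_ij = a_ji = -1; a double or triple edge where a_ij * a_ji = 2 or 3), the diagram is a chain of 3 nodes with a fork of two nodes at one end (D_5). One simple-root ordering that puts it in standard form is (alpha_4, alpha_1, alpha_5, alpha_2, alpha_3). So the algebra is type D_5, i.e. so(10).

D5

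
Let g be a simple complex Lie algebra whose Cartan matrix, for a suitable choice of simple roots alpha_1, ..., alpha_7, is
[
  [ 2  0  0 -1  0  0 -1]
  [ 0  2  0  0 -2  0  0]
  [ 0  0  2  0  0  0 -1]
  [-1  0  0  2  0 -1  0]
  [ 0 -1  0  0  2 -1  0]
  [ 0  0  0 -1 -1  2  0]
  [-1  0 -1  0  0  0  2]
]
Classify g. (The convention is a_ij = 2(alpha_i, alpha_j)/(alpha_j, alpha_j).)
C7

The matrix has rank 7 with 2's on the diagonal. Reading the off-diagonal entries as Dynkin edges (a single edge where a_ij = a_ji = -1; a double or triple edge where a_ij * a_ji = 2 or 3), the diagram is a chain of 7 nodes with a double edge at one end; the terminal node there is the unique long simple root (C_7). One simple-root ordering that puts it in standard form is (alpha_3, alpha_7, alpha_1, alpha_4, alpha_6, alpha_5, alpha_2). So the algebra is type C_7, i.e. sp(14).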